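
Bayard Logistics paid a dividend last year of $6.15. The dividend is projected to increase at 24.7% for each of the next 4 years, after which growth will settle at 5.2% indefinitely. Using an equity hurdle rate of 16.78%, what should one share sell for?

Two-stage DDM. Project D₁…D_4 at 0.247, terminal growth 0.052, discount at r = 0.1678.
D_1 = 7.6690
D_2 = 9.5633
D_3 = 11.9254
D_4 = 14.8710
Terminal value at t=4: TV = D_5/(r−g) = 15.6443/(0.1678−0.052) = 135.0977
P₀ = 7.6690/(1+0.1678)^1 + 9.5633/(1+0.1678)^2 + 11.9254/(1+0.1678)^3 + 14.8710/(1+0.1678)^4 + 135.0977/(1+0.1678)^4 = 101.7032

$101.70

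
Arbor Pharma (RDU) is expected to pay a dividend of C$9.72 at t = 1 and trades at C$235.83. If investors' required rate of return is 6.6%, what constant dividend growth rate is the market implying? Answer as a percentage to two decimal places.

2.48%

From P₀ = D₁/(r − g), the implied growth is g = r − D₁/P₀.
g = 0.066 − 9.72/235.83 = 0.066 − 0.04122 = 0.02478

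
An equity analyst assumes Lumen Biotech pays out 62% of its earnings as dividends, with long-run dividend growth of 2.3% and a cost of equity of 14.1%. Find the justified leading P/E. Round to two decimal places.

Justified leading P/E = b/(r−g) = 0.62/(0.141−0.023) = 5.2542

5.25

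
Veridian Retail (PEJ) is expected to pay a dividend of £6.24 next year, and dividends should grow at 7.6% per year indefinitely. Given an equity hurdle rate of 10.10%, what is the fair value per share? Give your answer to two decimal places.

£249.60

Gordon growth model: P₀ = D₁/(r − g), with D₁ = 6.24 given directly.
P₀ = 6.2400 / (0.101 − 0.076) = 6.2400 / 0.025 = 249.6000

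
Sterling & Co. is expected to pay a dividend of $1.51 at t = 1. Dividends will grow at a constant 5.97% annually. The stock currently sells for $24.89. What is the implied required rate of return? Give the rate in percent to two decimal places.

Rearranging the constant-growth DDM: r = D₁/P₀ + g.
r = 1.5100 / 24.89 + 0.0597 = 0.06067 + 0.0597 = 0.12037

12.04%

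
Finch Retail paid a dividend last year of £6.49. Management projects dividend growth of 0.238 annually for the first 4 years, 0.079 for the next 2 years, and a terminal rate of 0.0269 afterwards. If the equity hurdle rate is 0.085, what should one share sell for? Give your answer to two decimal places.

Three-stage DDM. Project D₁…D_6; terminal Gordon value at t=6 with g = 0.0269; discount at r = 0.085.
D_1 = 8.0346
D_2 = 9.9469
D_3 = 12.3142
D_4 = 15.2450
D_5 = 16.4493
D_6 = 17.7488
TV_6 = 18.2263/(0.085−0.0269) = 313.7055
P₀ = Σ Dₜ/(1+r)ᵗ + TV_6/(1+r)^6 = 250.5988

£250.60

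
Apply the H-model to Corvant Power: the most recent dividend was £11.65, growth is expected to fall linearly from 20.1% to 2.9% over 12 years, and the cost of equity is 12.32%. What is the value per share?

£254.89

H-model: P₀ = D₀[(1+g_L) + H(g_S−g_L)]/(r−g_L), with H = 12/2 = 6.
P₀ = 11.65 × [(1+0.029) + 6×(0.201−0.029)] / (0.1232−0.029)
   = 11.65 × 2.0610 / 0.0942 = 254.8901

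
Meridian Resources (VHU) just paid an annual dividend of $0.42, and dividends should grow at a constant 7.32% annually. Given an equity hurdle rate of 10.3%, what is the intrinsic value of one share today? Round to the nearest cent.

Gordon growth model: P₀ = D₁/(r − g). D₁ = 0.42 × (1 + 0.0732) = 0.4507.
P₀ = 0.4507 / (0.103 − 0.0732) = 0.4507 / 0.0298 = 15.1256

$15.13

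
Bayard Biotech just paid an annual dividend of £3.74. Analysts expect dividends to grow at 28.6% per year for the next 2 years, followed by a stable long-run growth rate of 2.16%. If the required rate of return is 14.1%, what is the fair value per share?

Two-stage DDM. Project D₁…D_2 at 0.286, terminal growth 0.0216, discount at r = 0.141.
D_1 = 4.8096
D_2 = 6.1852
Terminal value at t=2: TV = D_3/(r−g) = 6.3188/(0.141−0.0216) = 52.9213
P₀ = 4.8096/(1+0.141)^1 + 6.1852/(1+0.141)^2 + 52.9213/(1+0.141)^2 = 49.6161

£49.62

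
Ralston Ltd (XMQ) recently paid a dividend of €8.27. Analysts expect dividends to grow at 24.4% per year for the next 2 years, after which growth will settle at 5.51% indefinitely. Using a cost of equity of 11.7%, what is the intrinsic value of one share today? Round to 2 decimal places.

Two-stage DDM. Project D₁…D_2 at 0.244, terminal growth 0.0551, discount at r = 0.117.
D_1 = 10.2879
D_2 = 12.7981
Terminal value at t=2: TV = D_3/(r−g) = 13.5033/(0.117−0.0551) = 218.1470
P₀ = 10.2879/(1+0.117)^1 + 12.7981/(1+0.117)^2 + 218.1470/(1+0.117)^2 = 194.3086

€194.31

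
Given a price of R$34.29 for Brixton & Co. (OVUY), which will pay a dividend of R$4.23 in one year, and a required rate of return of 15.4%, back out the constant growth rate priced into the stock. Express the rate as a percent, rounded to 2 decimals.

From P₀ = D₁/(r − g), the implied growth is g = r − D₁/P₀.
g = 0.154 − 4.23/34.29 = 0.154 − 0.12336 = 0.03064

3.06%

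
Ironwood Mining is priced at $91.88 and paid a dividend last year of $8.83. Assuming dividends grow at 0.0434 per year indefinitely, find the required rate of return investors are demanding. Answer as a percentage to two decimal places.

14.37%

Rearranging the constant-growth DDM: r = D₁/P₀ + g.
D₁ = 8.83 × (1 + 0.0434) = 9.2132.
r = 9.2132 / 91.88 + 0.0434 = 0.10027 + 0.0434 = 0.14367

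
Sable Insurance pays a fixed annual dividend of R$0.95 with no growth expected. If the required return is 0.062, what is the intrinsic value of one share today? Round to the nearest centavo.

Zero-growth DDM (perpetuity): P₀ = D/r = 0.95 / 0.062 = 15.3226

R$15.32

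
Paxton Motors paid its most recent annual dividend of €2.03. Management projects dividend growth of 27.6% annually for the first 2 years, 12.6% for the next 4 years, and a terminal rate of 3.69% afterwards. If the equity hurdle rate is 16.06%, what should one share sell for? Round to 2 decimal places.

Three-stage DDM. Project D₁…D_6; terminal Gordon value at t=6 with g = 0.0369; discount at r = 0.1606.
D_1 = 2.5903
D_2 = 3.3052
D_3 = 3.7217
D_4 = 4.1906
D_5 = 4.7186
D_6 = 5.3131
TV_6 = 5.5092/(0.1606−0.0369) = 44.5367
P₀ = Σ Dₜ/(1+r)ᵗ + TV_6/(1+r)^6 = 32.0137

€32.01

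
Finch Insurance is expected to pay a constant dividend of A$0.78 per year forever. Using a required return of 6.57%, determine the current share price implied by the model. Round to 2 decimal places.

A$11.87

Zero-growth DDM (perpetuity): P₀ = D/r = 0.78 / 0.0657 = 11.8721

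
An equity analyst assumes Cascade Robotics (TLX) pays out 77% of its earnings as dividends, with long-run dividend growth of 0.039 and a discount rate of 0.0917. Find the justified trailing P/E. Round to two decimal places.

15.18

Justified trailing P/E = b(1+g)/(r−g) = 0.77×(1+0.039)/(0.0917−0.039) = 15.1808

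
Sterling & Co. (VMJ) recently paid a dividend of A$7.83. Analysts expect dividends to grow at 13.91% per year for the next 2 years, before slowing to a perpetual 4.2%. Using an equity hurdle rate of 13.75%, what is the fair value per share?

A$101.37

Two-stage DDM. Project D₁…D_2 at 0.1391, terminal growth 0.042, discount at r = 0.1375.
D_1 = 8.9192
D_2 = 10.1598
Terminal value at t=2: TV = D_3/(r−g) = 10.5865/(0.1375−0.042) = 110.8536
P₀ = 8.9192/(1+0.1375)^1 + 10.1598/(1+0.1375)^2 + 110.8536/(1+0.1375)^2 = 101.3667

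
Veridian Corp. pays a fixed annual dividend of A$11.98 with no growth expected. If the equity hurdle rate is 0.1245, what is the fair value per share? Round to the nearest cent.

A$96.22

Zero-growth DDM (perpetuity): P₀ = D/r = 11.98 / 0.1245 = 96.2249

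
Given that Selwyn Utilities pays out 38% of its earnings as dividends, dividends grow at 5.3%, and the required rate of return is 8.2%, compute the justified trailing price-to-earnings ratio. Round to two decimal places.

13.80

Justified trailing P/E = b(1+g)/(r−g) = 0.38×(1+0.053)/(0.082−0.053) = 13.7979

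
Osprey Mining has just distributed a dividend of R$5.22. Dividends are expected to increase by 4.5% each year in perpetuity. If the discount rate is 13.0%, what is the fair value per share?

R$64.18

Gordon growth model: P₀ = D₁/(r − g). D₁ = 5.22 × (1 + 0.045) = 5.4549.
P₀ = 5.4549 / (0.13 − 0.045) = 5.4549 / 0.085 = 64.1753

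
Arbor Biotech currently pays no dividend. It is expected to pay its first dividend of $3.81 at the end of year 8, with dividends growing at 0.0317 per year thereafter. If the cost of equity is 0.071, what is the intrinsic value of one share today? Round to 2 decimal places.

$59.98

Deferred-dividend DDM. At t=7 the remaining stream is a growing perpetuity with first payment D_8 = 3.81.
V_7 = D_8/(r−g) = 3.81/(0.071−0.0317) = 96.9466
P₀ = V_7/(1+r)^7 = 96.9466/(1+0.071)^7 = 59.9800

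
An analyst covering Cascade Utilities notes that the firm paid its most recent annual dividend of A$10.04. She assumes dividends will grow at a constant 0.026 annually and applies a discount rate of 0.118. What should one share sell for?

A$111.97

Gordon growth model: P₀ = D₁/(r − g). D₁ = 10.04 × (1 + 0.026) = 10.3010.
P₀ = 10.3010 / (0.118 − 0.026) = 10.3010 / 0.092 = 111.9678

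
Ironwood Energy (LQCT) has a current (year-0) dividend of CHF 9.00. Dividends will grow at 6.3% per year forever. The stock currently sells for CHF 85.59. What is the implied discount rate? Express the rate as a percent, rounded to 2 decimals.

17.48%

Rearranging the constant-growth DDM: r = D₁/P₀ + g.
D₁ = 9.00 × (1 + 0.063) = 9.5670.
r = 9.5670 / 85.59 + 0.063 = 0.11178 + 0.063 = 0.17478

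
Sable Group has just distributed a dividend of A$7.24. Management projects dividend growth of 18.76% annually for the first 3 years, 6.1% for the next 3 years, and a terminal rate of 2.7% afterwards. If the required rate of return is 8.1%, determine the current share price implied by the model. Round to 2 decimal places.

Three-stage DDM. Project D₁…D_6; terminal Gordon value at t=6 with g = 0.027; discount at r = 0.081.
D_1 = 8.5982
D_2 = 10.2113
D_3 = 12.1269
D_4 = 12.8666
D_5 = 13.6515
D_6 = 14.4842
TV_6 = 14.8753/(0.081−0.027) = 275.4685
P₀ = Σ Dₜ/(1+r)ᵗ + TV_6/(1+r)^6 = 226.6703

A$226.67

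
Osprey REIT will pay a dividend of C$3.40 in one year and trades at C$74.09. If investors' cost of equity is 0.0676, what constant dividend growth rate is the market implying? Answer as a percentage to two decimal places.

From P₀ = D₁/(r − g), the implied growth is g = r − D₁/P₀.
g = 0.0676 − 3.40/74.09 = 0.0676 − 0.04589 = 0.02171

2.17%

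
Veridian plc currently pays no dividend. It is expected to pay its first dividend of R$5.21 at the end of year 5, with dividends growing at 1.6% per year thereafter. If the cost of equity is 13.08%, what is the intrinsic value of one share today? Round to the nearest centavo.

R$27.76

Deferred-dividend DDM. At t=4 the remaining stream is a growing perpetuity with first payment D_5 = 5.21.
V_4 = D_5/(r−g) = 5.21/(0.1308−0.016) = 45.3833
P₀ = V_4/(1+r)^4 = 45.3833/(1+0.1308)^4 = 27.7557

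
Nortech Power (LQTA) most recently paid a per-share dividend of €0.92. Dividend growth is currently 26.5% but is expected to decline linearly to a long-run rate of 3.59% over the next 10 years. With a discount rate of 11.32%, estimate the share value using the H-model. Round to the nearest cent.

H-model: P₀ = D₀[(1+g_L) + H(g_S−g_L)]/(r−g_L), with H = 10/2 = 5.
P₀ = 0.92 × [(1+0.0359) + 5×(0.265−0.0359)] / (0.1132−0.0359)
   = 0.92 × 2.1814 / 0.0773 = 25.9623

€25.96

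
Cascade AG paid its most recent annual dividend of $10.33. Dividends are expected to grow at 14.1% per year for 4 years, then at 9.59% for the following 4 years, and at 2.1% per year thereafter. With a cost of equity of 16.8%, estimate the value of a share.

Three-stage DDM. Project D₁…D_8; terminal Gordon value at t=8 with g = 0.021; discount at r = 0.168.
D_1 = 11.7865
D_2 = 13.4484
D_3 = 15.3447
D_4 = 17.5083
D_5 = 19.1873
D_6 = 21.0274
D_7 = 23.0439
D_8 = 25.2538
TV_8 = 25.7841/(0.168−0.021) = 175.4022
P₀ = Σ Dₜ/(1+r)ᵗ + TV_8/(1+r)^8 = 121.7966

$121.80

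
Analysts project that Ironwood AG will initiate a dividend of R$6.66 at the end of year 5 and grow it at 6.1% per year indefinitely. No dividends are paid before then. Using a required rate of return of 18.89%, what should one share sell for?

Deferred-dividend DDM. At t=4 the remaining stream is a growing perpetuity with first payment D_5 = 6.66.
V_4 = D_5/(r−g) = 6.66/(0.1889−0.061) = 52.0719
P₀ = V_4/(1+r)^4 = 52.0719/(1+0.1889)^4 = 26.0629

R$26.06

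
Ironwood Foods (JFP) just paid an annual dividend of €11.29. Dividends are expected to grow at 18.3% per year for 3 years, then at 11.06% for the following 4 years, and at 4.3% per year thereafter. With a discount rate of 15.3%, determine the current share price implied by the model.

€179.65

Three-stage DDM. Project D₁…D_7; terminal Gordon value at t=7 with g = 0.043; discount at r = 0.153.
D_1 = 13.3561
D_2 = 15.8002
D_3 = 18.6917
D_4 = 20.7590
D_5 = 23.0549
D_6 = 25.6048
D_7 = 28.4367
TV_7 = 29.6595/(0.153−0.043) = 269.6314
P₀ = Σ Dₜ/(1+r)ᵗ + TV_7/(1+r)^7 = 179.6511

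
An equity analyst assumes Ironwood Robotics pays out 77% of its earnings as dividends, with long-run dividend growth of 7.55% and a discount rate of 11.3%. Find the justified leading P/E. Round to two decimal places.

20.53

Justified leading P/E = b/(r−g) = 0.77/(0.113−0.0755) = 20.5333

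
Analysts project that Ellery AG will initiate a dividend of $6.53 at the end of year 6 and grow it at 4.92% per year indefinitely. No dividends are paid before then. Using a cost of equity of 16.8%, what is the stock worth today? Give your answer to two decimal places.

Deferred-dividend DDM. At t=5 the remaining stream is a growing perpetuity with first payment D_6 = 6.53.
V_5 = D_6/(r−g) = 6.53/(0.168−0.0492) = 54.9663
P₀ = V_5/(1+r)^5 = 54.9663/(1+0.168)^5 = 25.2861

$25.29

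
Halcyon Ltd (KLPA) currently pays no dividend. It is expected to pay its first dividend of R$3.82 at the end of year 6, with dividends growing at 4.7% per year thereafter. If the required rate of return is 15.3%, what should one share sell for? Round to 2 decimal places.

Deferred-dividend DDM. At t=5 the remaining stream is a growing perpetuity with first payment D_6 = 3.82.
V_5 = D_6/(r−g) = 3.82/(0.153−0.047) = 36.0377
P₀ = V_5/(1+r)^5 = 36.0377/(1+0.153)^5 = 17.6852

R$17.69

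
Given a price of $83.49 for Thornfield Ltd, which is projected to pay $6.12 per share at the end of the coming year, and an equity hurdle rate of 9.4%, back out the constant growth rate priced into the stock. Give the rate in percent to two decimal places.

From P₀ = D₁/(r − g), the implied growth is g = r − D₁/P₀.
g = 0.094 − 6.12/83.49 = 0.094 − 0.07330 = 0.02070

2.07%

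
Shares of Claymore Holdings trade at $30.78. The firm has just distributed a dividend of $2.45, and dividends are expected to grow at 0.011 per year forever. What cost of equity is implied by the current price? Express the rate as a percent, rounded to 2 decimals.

9.15%

Rearranging the constant-growth DDM: r = D₁/P₀ + g.
D₁ = 2.45 × (1 + 0.011) = 2.4769.
r = 2.4769 / 30.78 + 0.011 = 0.08047 + 0.011 = 0.09147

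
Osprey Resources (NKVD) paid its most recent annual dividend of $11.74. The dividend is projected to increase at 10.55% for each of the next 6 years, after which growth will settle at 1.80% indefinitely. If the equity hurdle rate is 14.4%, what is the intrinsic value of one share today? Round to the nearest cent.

Two-stage DDM. Project D₁…D_6 at 0.1055, terminal growth 0.018, discount at r = 0.144.
D_1 = 12.9786
D_2 = 14.3478
D_3 = 15.8615
D_4 = 17.5349
D_5 = 19.3848
D_6 = 21.4299
Terminal value at t=6: TV = D_7/(r−g) = 21.8157/(0.144−0.018) = 173.1402
P₀ = 12.9786/(1+0.144)^1 + 14.3478/(1+0.144)^2 + 15.8615/(1+0.144)^3 + 17.5349/(1+0.144)^4 + 19.3848/(1+0.144)^5 + 21.4299/(1+0.144)^6 + 173.1402/(1+0.144)^6 = 139.8329

$139.83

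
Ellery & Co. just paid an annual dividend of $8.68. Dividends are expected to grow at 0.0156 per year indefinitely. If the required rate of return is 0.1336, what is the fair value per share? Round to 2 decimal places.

$74.71

Gordon growth model: P₀ = D₁/(r − g). D₁ = 8.68 × (1 + 0.0156) = 8.8154.
P₀ = 8.8154 / (0.1336 − 0.0156) = 8.8154 / 0.118 = 74.7068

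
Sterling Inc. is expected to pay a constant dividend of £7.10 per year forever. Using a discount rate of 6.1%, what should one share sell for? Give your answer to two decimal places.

Zero-growth DDM (perpetuity): P₀ = D/r = 7.10 / 0.061 = 116.3934

£116.39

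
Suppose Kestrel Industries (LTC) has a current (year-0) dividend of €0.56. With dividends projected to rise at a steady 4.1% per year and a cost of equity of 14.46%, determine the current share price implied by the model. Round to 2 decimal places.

Gordon growth model: P₀ = D₁/(r − g). D₁ = 0.56 × (1 + 0.041) = 0.5830.
P₀ = 0.5830 / (0.1446 − 0.041) = 0.5830 / 0.1036 = 5.6270

€5.63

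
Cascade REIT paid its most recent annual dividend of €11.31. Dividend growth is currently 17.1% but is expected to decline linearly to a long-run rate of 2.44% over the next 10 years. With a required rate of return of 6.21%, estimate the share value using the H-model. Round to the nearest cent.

€527.22

H-model: P₀ = D₀[(1+g_L) + H(g_S−g_L)]/(r−g_L), with H = 10/2 = 5.
P₀ = 11.31 × [(1+0.0244) + 5×(0.171−0.0244)] / (0.0621−0.0244)
   = 11.31 × 1.7574 / 0.0377 = 527.2200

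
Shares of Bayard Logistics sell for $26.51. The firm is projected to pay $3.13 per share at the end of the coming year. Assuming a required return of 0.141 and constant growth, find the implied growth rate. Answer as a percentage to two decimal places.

From P₀ = D₁/(r − g), the implied growth is g = r − D₁/P₀.
g = 0.141 − 3.13/26.51 = 0.141 − 0.11807 = 0.02293

2.29%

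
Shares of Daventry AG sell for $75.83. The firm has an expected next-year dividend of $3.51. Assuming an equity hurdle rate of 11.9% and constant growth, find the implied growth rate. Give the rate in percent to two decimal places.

From P₀ = D₁/(r − g), the implied growth is g = r − D₁/P₀.
g = 0.119 − 3.51/75.83 = 0.119 − 0.04629 = 0.07271

7.27%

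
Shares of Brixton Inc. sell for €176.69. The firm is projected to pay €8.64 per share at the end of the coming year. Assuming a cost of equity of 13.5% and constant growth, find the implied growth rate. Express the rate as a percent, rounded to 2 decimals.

From P₀ = D₁/(r − g), the implied growth is g = r − D₁/P₀.
g = 0.135 − 8.64/176.69 = 0.135 − 0.04890 = 0.08610

8.61%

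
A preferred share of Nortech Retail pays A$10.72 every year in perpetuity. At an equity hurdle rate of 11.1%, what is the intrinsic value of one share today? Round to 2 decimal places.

A$96.58

Zero-growth DDM (perpetuity): P₀ = D/r = 10.72 / 0.111 = 96.5766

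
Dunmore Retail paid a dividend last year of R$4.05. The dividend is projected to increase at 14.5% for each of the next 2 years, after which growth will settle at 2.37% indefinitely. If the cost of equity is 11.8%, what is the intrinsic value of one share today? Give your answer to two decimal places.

Two-stage DDM. Project D₁…D_2 at 0.145, terminal growth 0.0237, discount at r = 0.118.
D_1 = 4.6372
D_2 = 5.3097
Terminal value at t=2: TV = D_3/(r−g) = 5.4355/(0.118−0.0237) = 57.6404
P₀ = 4.6372/(1+0.118)^1 + 5.3097/(1+0.118)^2 + 57.6404/(1+0.118)^2 = 54.5109

R$54.51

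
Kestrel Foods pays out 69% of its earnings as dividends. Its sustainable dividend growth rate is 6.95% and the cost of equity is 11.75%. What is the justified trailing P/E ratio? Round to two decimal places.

Justified trailing P/E = b(1+g)/(r−g) = 0.69×(1+0.0695)/(0.1175−0.0695) = 15.3741

15.37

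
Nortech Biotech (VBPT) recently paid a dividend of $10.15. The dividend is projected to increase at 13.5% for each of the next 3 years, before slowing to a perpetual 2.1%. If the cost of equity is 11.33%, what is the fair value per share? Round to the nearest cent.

Two-stage DDM. Project D₁…D_3 at 0.135, terminal growth 0.021, discount at r = 0.1133.
D_1 = 11.5203
D_2 = 13.0755
D_3 = 14.8407
Terminal value at t=3: TV = D_4/(r−g) = 15.1523/(0.1133−0.021) = 164.1639
P₀ = 11.5203/(1+0.1133)^1 + 13.0755/(1+0.1133)^2 + 14.8407/(1+0.1133)^3 + 164.1639/(1+0.1133)^3 = 150.6235

$150.62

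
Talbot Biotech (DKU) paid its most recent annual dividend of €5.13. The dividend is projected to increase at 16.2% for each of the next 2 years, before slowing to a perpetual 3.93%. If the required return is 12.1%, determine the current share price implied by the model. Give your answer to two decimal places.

Two-stage DDM. Project D₁…D_2 at 0.162, terminal growth 0.0393, discount at r = 0.121.
D_1 = 5.9611
D_2 = 6.9268
Terminal value at t=2: TV = D_3/(r−g) = 7.1990/(0.121−0.0393) = 88.1147
P₀ = 5.9611/(1+0.121)^1 + 6.9268/(1+0.121)^2 + 88.1147/(1+0.121)^2 = 80.9490

€80.95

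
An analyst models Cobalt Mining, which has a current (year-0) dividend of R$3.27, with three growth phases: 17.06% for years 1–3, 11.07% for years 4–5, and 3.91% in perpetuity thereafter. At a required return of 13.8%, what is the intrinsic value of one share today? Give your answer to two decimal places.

R$52.87

Three-stage DDM. Project D₁…D_5; terminal Gordon value at t=5 with g = 0.0391; discount at r = 0.138.
D_1 = 3.8279
D_2 = 4.4809
D_3 = 5.2453
D_4 = 5.8260
D_5 = 6.4709
TV_5 = 6.7239/(0.138−0.0391) = 67.9873
P₀ = Σ Dₜ/(1+r)ᵗ + TV_5/(1+r)^5 = 52.8689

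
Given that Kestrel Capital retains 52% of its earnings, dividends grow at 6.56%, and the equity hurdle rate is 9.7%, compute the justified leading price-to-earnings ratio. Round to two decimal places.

15.29

Payout ratio b = 1 − 0.52 = 0.48.
Justified leading P/E = b/(r−g) = 0.48/(0.097−0.0656) = 15.2866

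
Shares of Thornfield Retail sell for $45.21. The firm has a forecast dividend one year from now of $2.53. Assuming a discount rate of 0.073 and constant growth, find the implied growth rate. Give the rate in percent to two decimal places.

From P₀ = D₁/(r − g), the implied growth is g = r − D₁/P₀.
g = 0.073 − 2.53/45.21 = 0.073 − 0.05596 = 0.01704

1.70%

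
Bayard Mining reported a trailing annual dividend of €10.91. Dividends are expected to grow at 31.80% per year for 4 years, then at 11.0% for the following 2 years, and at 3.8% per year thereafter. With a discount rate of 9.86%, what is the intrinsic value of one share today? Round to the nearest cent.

Three-stage DDM. Project D₁…D_6; terminal Gordon value at t=6 with g = 0.038; discount at r = 0.0986.
D_1 = 14.3794
D_2 = 18.9520
D_3 = 24.9788
D_4 = 32.9220
D_5 = 36.5434
D_6 = 40.5632
TV_6 = 42.1046/(0.0986−0.038) = 694.7956
P₀ = Σ Dₜ/(1+r)ᵗ + TV_6/(1+r)^6 = 511.3418

€511.34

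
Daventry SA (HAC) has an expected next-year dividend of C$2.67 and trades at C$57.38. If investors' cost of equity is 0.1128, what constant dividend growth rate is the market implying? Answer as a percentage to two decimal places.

From P₀ = D₁/(r − g), the implied growth is g = r − D₁/P₀.
g = 0.1128 − 2.67/57.38 = 0.1128 − 0.04653 = 0.06627

6.63%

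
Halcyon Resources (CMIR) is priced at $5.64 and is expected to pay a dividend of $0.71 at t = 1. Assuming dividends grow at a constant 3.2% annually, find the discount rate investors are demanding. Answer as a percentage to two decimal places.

15.79%

Rearranging the constant-growth DDM: r = D₁/P₀ + g.
r = 0.7100 / 5.64 + 0.032 = 0.12589 + 0.032 = 0.15789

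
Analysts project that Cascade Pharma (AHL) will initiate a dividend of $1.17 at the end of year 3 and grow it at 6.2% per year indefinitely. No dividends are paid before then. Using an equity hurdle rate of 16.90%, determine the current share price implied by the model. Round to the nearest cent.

$8.00

Deferred-dividend DDM. At t=2 the remaining stream is a growing perpetuity with first payment D_3 = 1.17.
V_2 = D_3/(r−g) = 1.17/(0.169−0.062) = 10.9346
P₀ = V_2/(1+r)^2 = 10.9346/(1+0.169)^2 = 8.0015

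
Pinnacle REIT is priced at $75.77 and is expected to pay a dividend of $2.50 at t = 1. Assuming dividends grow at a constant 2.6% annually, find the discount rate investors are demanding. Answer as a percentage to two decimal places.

5.90%

Rearranging the constant-growth DDM: r = D₁/P₀ + g.
r = 2.5000 / 75.77 + 0.026 = 0.03299 + 0.026 = 0.05899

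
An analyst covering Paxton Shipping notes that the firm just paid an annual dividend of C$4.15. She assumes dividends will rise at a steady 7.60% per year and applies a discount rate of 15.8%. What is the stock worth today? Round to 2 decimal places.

Gordon growth model: P₀ = D₁/(r − g). D₁ = 4.15 × (1 + 0.076) = 4.4654.
P₀ = 4.4654 / (0.158 − 0.076) = 4.4654 / 0.082 = 54.4561

C$54.46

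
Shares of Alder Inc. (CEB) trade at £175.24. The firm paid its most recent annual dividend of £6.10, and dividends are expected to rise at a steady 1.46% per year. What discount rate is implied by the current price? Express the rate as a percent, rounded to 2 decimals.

4.99%

Rearranging the constant-growth DDM: r = D₁/P₀ + g.
D₁ = 6.10 × (1 + 0.0146) = 6.1891.
r = 6.1891 / 175.24 + 0.0146 = 0.03532 + 0.0146 = 0.04992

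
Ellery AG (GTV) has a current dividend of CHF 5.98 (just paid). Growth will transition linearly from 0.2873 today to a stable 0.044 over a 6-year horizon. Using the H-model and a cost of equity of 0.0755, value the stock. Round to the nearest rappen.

H-model: P₀ = D₀[(1+g_L) + H(g_S−g_L)]/(r−g_L), with H = 6/2 = 3.
P₀ = 5.98 × [(1+0.044) + 3×(0.2873−0.044)] / (0.0755−0.044)
   = 5.98 × 1.7739 / 0.0315 = 336.7594

CHF 336.76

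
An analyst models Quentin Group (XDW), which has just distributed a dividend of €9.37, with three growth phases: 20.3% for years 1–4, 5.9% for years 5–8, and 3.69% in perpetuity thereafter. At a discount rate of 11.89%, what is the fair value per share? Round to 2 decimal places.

Three-stage DDM. Project D₁…D_8; terminal Gordon value at t=8 with g = 0.0369; discount at r = 0.1189.
D_1 = 11.2721
D_2 = 13.5603
D_3 = 16.3131
D_4 = 19.6247
D_5 = 20.7825
D_6 = 22.0087
D_7 = 23.3072
D_8 = 24.6823
TV_8 = 25.5931/(0.1189−0.0369) = 312.1109
P₀ = Σ Dₜ/(1+r)ᵗ + TV_8/(1+r)^8 = 215.8536

€215.85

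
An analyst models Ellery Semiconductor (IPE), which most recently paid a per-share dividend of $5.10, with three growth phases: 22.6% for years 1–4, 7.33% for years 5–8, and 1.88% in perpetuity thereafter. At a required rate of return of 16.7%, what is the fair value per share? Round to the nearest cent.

$73.91

Three-stage DDM. Project D₁…D_8; terminal Gordon value at t=8 with g = 0.0188; discount at r = 0.167.
D_1 = 6.2526
D_2 = 7.6657
D_3 = 9.3981
D_4 = 11.5221
D_5 = 12.3667
D_6 = 13.2732
D_7 = 14.2461
D_8 = 15.2903
TV_8 = 15.5778/(0.167−0.0188) = 105.1132
P₀ = Σ Dₜ/(1+r)ᵗ + TV_8/(1+r)^8 = 73.9134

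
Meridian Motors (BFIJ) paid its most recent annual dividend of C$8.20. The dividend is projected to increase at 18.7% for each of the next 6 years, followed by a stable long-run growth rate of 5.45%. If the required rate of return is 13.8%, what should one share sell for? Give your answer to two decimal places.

Two-stage DDM. Project D₁…D_6 at 0.187, terminal growth 0.0545, discount at r = 0.138.
D_1 = 9.7334
D_2 = 11.5535
D_3 = 13.7141
D_4 = 16.2786
D_5 = 19.3227
D_6 = 22.9360
Terminal value at t=6: TV = D_7/(r−g) = 24.1860/(0.138−0.0545) = 289.6532
P₀ = 9.7334/(1+0.138)^1 + 11.5535/(1+0.138)^2 + 13.7141/(1+0.138)^3 + 16.2786/(1+0.138)^4 + 19.3227/(1+0.138)^5 + 22.9360/(1+0.138)^6 + 289.6532/(1+0.138)^6 = 190.5299

C$190.53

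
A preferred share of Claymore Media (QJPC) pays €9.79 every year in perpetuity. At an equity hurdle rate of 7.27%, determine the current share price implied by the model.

Zero-growth DDM (perpetuity): P₀ = D/r = 9.79 / 0.0727 = 134.6630

€134.66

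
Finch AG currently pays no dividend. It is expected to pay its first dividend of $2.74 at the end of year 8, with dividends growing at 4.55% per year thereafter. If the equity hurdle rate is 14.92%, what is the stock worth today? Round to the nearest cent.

$9.98

Deferred-dividend DDM. At t=7 the remaining stream is a growing perpetuity with first payment D_8 = 2.74.
V_7 = D_8/(r−g) = 2.74/(0.1492−0.0455) = 26.4224
P₀ = V_7/(1+r)^7 = 26.4224/(1+0.1492)^7 = 9.9817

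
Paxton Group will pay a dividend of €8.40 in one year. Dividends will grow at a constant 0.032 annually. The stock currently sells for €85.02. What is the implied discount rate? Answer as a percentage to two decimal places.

Rearranging the constant-growth DDM: r = D₁/P₀ + g.
r = 8.4000 / 85.02 + 0.032 = 0.09880 + 0.032 = 0.13080

13.08%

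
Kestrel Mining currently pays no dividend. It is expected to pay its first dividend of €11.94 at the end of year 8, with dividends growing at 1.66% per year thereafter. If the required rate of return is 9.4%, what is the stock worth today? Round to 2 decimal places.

Deferred-dividend DDM. At t=7 the remaining stream is a growing perpetuity with first payment D_8 = 11.94.
V_7 = D_8/(r−g) = 11.94/(0.094−0.0166) = 154.2636
P₀ = V_7/(1+r)^7 = 154.2636/(1+0.094)^7 = 82.2512

€82.25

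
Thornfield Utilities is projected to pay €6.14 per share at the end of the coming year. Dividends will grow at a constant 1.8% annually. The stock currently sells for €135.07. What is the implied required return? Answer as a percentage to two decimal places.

6.35%

Rearranging the constant-growth DDM: r = D₁/P₀ + g.
r = 6.1400 / 135.07 + 0.018 = 0.04546 + 0.018 = 0.06346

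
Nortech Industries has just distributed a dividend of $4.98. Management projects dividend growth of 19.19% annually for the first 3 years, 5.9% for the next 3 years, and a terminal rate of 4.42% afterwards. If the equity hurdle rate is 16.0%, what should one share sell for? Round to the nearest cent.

$66.39

Three-stage DDM. Project D₁…D_6; terminal Gordon value at t=6 with g = 0.0442; discount at r = 0.16.
D_1 = 5.9357
D_2 = 7.0747
D_3 = 8.4324
D_4 = 8.9299
D_5 = 9.4567
D_6 = 10.0147
TV_6 = 10.4573/(0.16−0.0442) = 90.3050
P₀ = Σ Dₜ/(1+r)ᵗ + TV_6/(1+r)^6 = 66.3867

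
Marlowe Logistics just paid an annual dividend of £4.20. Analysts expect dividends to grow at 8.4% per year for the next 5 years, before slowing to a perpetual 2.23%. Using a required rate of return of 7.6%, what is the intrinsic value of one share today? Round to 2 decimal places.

£104.45

Two-stage DDM. Project D₁…D_5 at 0.084, terminal growth 0.0223, discount at r = 0.076.
D_1 = 4.5528
D_2 = 4.9352
D_3 = 5.3498
D_4 = 5.7992
D_5 = 6.2863
Terminal value at t=5: TV = D_6/(r−g) = 6.4265/(0.076−0.0223) = 119.6740
P₀ = 4.5528/(1+0.076)^1 + 4.9352/(1+0.076)^2 + 5.3498/(1+0.076)^3 + 5.7992/(1+0.076)^4 + 6.2863/(1+0.076)^5 + 119.6740/(1+0.076)^5 = 104.4464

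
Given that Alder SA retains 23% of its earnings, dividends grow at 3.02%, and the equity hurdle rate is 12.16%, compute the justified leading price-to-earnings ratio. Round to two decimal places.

Payout ratio b = 1 − 0.23 = 0.77.
Justified leading P/E = b/(r−g) = 0.77/(0.1216−0.0302) = 8.4245

8.42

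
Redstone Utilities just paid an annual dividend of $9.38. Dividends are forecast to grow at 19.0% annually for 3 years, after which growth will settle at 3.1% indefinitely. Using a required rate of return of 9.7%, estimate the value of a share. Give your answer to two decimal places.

$220.23

Two-stage DDM. Project D₁…D_3 at 0.19, terminal growth 0.031, discount at r = 0.097.
D_1 = 11.1622
D_2 = 13.2830
D_3 = 15.8068
Terminal value at t=3: TV = D_4/(r−g) = 16.2968/(0.097−0.031) = 246.9212
P₀ = 11.1622/(1+0.097)^1 + 13.2830/(1+0.097)^2 + 15.8068/(1+0.097)^3 + 246.9212/(1+0.097)^3 = 220.2284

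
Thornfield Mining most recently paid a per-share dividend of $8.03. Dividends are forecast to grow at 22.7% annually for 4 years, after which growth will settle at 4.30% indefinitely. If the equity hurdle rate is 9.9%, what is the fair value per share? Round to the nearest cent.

Two-stage DDM. Project D₁…D_4 at 0.227, terminal growth 0.043, discount at r = 0.099.
D_1 = 9.8528
D_2 = 12.0894
D_3 = 14.8337
D_4 = 18.2009
Terminal value at t=4: TV = D_5/(r−g) = 18.9836/(0.099−0.043) = 338.9925
P₀ = 9.8528/(1+0.099)^1 + 12.0894/(1+0.099)^2 + 14.8337/(1+0.099)^3 + 18.2009/(1+0.099)^4 + 338.9925/(1+0.099)^4 = 275.0070

$275.01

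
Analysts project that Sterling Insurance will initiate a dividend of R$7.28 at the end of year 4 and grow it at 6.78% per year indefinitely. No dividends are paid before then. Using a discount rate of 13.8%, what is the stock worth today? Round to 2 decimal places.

R$70.37

Deferred-dividend DDM. At t=3 the remaining stream is a growing perpetuity with first payment D_4 = 7.28.
V_3 = D_4/(r−g) = 7.28/(0.138−0.0678) = 103.7037
P₀ = V_3/(1+r)^3 = 103.7037/(1+0.138)^3 = 70.3667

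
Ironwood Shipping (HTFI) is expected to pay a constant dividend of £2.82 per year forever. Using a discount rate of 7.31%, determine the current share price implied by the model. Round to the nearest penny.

Zero-growth DDM (perpetuity): P₀ = D/r = 2.82 / 0.0731 = 38.5773

£38.58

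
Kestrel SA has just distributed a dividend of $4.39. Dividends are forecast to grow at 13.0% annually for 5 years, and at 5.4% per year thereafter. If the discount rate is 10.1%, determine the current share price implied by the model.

$135.86

Two-stage DDM. Project D₁…D_5 at 0.13, terminal growth 0.054, discount at r = 0.101.
D_1 = 4.9607
D_2 = 5.6056
D_3 = 6.3343
D_4 = 7.1578
D_5 = 8.0883
Terminal value at t=5: TV = D_6/(r−g) = 8.5251/(0.101−0.054) = 181.3842
P₀ = 4.9607/(1+0.101)^1 + 5.6056/(1+0.101)^2 + 6.3343/(1+0.101)^3 + 7.1578/(1+0.101)^4 + 8.0883/(1+0.101)^5 + 181.3842/(1+0.101)^5 = 135.8614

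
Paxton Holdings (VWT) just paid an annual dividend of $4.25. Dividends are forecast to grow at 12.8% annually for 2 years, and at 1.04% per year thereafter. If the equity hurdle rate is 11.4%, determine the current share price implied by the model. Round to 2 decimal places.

Two-stage DDM. Project D₁…D_2 at 0.128, terminal growth 0.0104, discount at r = 0.114.
D_1 = 4.7940
D_2 = 5.4076
Terminal value at t=2: TV = D_3/(r−g) = 5.4639/(0.114−0.0104) = 52.7401
P₀ = 4.7940/(1+0.114)^1 + 5.4076/(1+0.114)^2 + 52.7401/(1+0.114)^2 = 51.1591

$51.16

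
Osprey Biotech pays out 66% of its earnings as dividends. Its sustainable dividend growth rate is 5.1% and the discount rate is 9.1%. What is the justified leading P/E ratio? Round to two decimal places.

Justified leading P/E = b/(r−g) = 0.66/(0.091−0.051) = 16.5000

16.50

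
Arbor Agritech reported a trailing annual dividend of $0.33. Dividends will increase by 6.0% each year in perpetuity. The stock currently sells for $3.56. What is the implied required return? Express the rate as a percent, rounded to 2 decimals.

Rearranging the constant-growth DDM: r = D₁/P₀ + g.
D₁ = 0.33 × (1 + 0.06) = 0.3498.
r = 0.3498 / 3.56 + 0.06 = 0.09826 + 0.06 = 0.15826

15.83%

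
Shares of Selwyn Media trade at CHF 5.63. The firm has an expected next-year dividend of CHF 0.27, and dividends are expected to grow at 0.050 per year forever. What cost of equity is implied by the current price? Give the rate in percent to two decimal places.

9.80%

Rearranging the constant-growth DDM: r = D₁/P₀ + g.
r = 0.2700 / 5.63 + 0.05 = 0.04796 + 0.05 = 0.09796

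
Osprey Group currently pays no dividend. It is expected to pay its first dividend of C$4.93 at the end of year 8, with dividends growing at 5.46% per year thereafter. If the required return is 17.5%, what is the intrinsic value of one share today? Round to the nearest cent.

Deferred-dividend DDM. At t=7 the remaining stream is a growing perpetuity with first payment D_8 = 4.93.
V_7 = D_8/(r−g) = 4.93/(0.175−0.0546) = 40.9468
P₀ = V_7/(1+r)^7 = 40.9468/(1+0.175)^7 = 13.2421

C$13.24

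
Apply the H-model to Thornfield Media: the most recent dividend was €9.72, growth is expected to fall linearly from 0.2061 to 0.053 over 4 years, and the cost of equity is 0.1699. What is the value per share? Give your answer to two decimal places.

H-model: P₀ = D₀[(1+g_L) + H(g_S−g_L)]/(r−g_L), with H = 4/2 = 2.
P₀ = 9.72 × [(1+0.053) + 2×(0.2061−0.053)] / (0.1699−0.053)
   = 9.72 × 1.3592 / 0.1169 = 113.0147

€113.01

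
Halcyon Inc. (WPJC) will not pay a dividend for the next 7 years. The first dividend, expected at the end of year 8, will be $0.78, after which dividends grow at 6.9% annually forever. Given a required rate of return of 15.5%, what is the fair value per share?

$3.31

Deferred-dividend DDM. At t=7 the remaining stream is a growing perpetuity with first payment D_8 = 0.78.
V_7 = D_8/(r−g) = 0.78/(0.155−0.069) = 9.0698
P₀ = V_7/(1+r)^7 = 9.0698/(1+0.155)^7 = 3.3077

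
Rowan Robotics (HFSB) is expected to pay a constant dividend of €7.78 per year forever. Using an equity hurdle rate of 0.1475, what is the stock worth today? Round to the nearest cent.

€52.75

Zero-growth DDM (perpetuity): P₀ = D/r = 7.78 / 0.1475 = 52.7458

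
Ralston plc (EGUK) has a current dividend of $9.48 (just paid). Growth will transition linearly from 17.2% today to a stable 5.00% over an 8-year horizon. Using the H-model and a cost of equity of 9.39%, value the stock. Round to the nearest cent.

H-model: P₀ = D₀[(1+g_L) + H(g_S−g_L)]/(r−g_L), with H = 8/2 = 4.
P₀ = 9.48 × [(1+0.05) + 4×(0.172−0.05)] / (0.0939−0.05)
   = 9.48 × 1.5380 / 0.0439 = 332.1239

$332.12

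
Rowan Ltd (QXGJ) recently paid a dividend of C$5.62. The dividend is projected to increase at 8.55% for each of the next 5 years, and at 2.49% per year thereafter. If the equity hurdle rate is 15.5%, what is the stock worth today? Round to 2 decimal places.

C$55.88

Two-stage DDM. Project D₁…D_5 at 0.0855, terminal growth 0.0249, discount at r = 0.155.
D_1 = 6.1005
D_2 = 6.6221
D_3 = 7.1883
D_4 = 7.8029
D_5 = 8.4700
Terminal value at t=5: TV = D_6/(r−g) = 8.6809/(0.155−0.0249) = 66.7252
P₀ = 6.1005/(1+0.155)^1 + 6.6221/(1+0.155)^2 + 7.1883/(1+0.155)^3 + 7.8029/(1+0.155)^4 + 8.4700/(1+0.155)^5 + 66.7252/(1+0.155)^5 = 55.8788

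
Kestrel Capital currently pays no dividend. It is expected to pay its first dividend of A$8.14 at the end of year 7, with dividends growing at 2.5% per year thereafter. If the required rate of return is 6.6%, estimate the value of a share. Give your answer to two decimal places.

Deferred-dividend DDM. At t=6 the remaining stream is a growing perpetuity with first payment D_7 = 8.14.
V_6 = D_7/(r−g) = 8.14/(0.066−0.025) = 198.5366
P₀ = V_6/(1+r)^6 = 198.5366/(1+0.066)^6 = 135.2999

A$135.30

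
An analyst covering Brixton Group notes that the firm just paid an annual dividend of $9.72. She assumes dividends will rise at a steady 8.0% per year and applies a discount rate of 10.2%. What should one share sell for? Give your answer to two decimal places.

Gordon growth model: P₀ = D₁/(r − g). D₁ = 9.72 × (1 + 0.08) = 10.4976.
P₀ = 10.4976 / (0.102 − 0.08) = 10.4976 / 0.022 = 477.1636

$477.16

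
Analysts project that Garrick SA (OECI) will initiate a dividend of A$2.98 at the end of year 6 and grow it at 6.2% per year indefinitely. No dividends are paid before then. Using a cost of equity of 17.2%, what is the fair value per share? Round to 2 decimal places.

A$12.25

Deferred-dividend DDM. At t=5 the remaining stream is a growing perpetuity with first payment D_6 = 2.98.
V_5 = D_6/(r−g) = 2.98/(0.172−0.062) = 27.0909
P₀ = V_5/(1+r)^5 = 27.0909/(1+0.172)^5 = 12.2514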